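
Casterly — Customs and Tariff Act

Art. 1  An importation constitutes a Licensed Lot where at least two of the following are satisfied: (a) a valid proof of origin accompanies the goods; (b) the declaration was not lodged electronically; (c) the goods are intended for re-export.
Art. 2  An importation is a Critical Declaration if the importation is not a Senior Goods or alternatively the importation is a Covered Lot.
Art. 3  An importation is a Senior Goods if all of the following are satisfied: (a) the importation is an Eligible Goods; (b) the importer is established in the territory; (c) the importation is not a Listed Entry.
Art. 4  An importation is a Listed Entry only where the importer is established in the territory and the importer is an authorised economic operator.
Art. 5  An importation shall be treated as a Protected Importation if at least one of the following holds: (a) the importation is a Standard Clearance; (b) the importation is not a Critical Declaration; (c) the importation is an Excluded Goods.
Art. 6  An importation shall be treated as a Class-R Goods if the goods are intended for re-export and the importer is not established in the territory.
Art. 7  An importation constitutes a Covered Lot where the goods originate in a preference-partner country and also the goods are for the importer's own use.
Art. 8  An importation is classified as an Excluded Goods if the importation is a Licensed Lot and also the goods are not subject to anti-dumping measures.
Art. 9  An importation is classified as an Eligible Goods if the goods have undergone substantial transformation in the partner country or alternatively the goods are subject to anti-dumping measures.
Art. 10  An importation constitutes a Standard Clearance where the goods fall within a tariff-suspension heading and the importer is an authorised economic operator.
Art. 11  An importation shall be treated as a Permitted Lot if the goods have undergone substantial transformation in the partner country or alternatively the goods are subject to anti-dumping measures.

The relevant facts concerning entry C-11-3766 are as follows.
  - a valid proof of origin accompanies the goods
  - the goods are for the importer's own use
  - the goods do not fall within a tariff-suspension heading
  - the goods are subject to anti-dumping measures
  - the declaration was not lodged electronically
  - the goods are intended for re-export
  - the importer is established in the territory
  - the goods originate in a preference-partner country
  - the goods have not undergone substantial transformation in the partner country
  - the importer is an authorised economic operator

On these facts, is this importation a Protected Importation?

No

article 10 — Standard Clearance: [the goods fall within a tariff-suspension heading? no] AND [the importer is an authorised economic operator? yes] → not satisfied.
article 9 — Eligible Goods: [the goods have undergone substantial transformation in the partner country? no] OR [the goods are subject to anti-dumping measures? yes] → satisfied.
article 4 — Listed Entry: [the importer is established in the territory? yes] AND [the importer is an authorised economic operator? yes] → satisfied.
article 3 — Senior Goods: [Eligible Goods (article 9)? yes] AND [the importer is established in the territory? yes] AND [not a Listed Entry (article 4)? no] → not satisfied.
article 7 — Covered Lot: [the goods originate in a preference-partner country? yes] AND [the goods are for the importer's own use? yes] → satisfied.
article 2 — Critical Declaration: [not a Senior Goods (article 3)? yes] OR [Covered Lot (article 7)? yes] → satisfied.
article 1 — Licensed Lot: a valid proof of origin accompanies the goods? yes; the declaration was not lodged electronically? yes; the goods are intended for re-export? yes — 3 of 3 hold (need ≥2) → satisfied.
article 8 — Excluded Goods: [Licensed Lot (article 1)? yes] AND [the goods are not subject to anti-dumping measures? no] → not satisfied.
article 5 — Protected Importation: [Standard Clearance (article 10)? no] OR [not a Critical Declaration (article 2)? no] OR [Excluded Goods (article 8)? no] → not satisfied.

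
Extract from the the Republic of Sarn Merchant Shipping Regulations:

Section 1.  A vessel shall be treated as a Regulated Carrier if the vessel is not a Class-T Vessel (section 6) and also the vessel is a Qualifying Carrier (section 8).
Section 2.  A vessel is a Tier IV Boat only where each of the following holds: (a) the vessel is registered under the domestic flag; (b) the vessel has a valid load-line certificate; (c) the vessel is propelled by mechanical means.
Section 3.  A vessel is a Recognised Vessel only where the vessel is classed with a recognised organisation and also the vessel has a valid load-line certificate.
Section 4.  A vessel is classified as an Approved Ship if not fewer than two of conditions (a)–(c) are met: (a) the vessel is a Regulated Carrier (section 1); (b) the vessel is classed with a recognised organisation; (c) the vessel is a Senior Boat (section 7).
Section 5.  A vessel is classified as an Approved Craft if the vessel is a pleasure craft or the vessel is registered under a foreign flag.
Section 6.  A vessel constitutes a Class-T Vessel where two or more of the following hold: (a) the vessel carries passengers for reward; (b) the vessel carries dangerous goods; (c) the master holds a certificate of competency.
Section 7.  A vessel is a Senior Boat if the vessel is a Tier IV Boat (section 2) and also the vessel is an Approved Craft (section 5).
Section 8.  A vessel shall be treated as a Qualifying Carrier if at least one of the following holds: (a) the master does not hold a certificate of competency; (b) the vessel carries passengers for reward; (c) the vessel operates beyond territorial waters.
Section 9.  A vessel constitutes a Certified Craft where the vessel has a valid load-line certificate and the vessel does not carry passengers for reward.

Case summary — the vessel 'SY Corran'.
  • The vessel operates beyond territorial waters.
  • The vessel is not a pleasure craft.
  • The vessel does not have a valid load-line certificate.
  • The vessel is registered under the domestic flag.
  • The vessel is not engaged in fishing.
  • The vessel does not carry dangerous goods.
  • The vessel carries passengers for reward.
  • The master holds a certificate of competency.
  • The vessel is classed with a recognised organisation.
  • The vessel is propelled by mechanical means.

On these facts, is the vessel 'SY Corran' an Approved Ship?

No

Under section 6: the vessel carries passengers for reward? yes; the vessel carries dangerous goods? no; the master holds a certificate of competency? yes — 2 of 3 hold (need ≥2) → satisfied.
Under section 8: the master does not hold a certificate of competency? no; or the vessel carries passengers for reward? yes; or the vessel operates beyond territorial waters? yes. So the vessel is a Qualifying Carrier.
Under section 1: not a Class-T Vessel (section 6)? no; and Qualifying Carrier (section 8)? yes. So the vessel is not a Regulated Carrier.
Under section 2: the vessel is registered under the domestic flag? yes; and the vessel has a valid load-line certificate? no; and the vessel is propelled by mechanical means? yes. So the vessel is not a Tier IV Boat.
Under section 5: the vessel is a pleasure craft? no; or the vessel is registered under a foreign flag? no. So the vessel is not an Approved Craft.
Under section 7: Tier IV Boat (section 2)? no; and Approved Craft (section 5)? no. So the vessel is not a Senior Boat.
Under section 4: Regulated Carrier (section 1)? no; the vessel is classed with a recognised organisation? yes; Senior Boat (section 7)? no — 1 of 3 hold (need ≥2) → not satisfied.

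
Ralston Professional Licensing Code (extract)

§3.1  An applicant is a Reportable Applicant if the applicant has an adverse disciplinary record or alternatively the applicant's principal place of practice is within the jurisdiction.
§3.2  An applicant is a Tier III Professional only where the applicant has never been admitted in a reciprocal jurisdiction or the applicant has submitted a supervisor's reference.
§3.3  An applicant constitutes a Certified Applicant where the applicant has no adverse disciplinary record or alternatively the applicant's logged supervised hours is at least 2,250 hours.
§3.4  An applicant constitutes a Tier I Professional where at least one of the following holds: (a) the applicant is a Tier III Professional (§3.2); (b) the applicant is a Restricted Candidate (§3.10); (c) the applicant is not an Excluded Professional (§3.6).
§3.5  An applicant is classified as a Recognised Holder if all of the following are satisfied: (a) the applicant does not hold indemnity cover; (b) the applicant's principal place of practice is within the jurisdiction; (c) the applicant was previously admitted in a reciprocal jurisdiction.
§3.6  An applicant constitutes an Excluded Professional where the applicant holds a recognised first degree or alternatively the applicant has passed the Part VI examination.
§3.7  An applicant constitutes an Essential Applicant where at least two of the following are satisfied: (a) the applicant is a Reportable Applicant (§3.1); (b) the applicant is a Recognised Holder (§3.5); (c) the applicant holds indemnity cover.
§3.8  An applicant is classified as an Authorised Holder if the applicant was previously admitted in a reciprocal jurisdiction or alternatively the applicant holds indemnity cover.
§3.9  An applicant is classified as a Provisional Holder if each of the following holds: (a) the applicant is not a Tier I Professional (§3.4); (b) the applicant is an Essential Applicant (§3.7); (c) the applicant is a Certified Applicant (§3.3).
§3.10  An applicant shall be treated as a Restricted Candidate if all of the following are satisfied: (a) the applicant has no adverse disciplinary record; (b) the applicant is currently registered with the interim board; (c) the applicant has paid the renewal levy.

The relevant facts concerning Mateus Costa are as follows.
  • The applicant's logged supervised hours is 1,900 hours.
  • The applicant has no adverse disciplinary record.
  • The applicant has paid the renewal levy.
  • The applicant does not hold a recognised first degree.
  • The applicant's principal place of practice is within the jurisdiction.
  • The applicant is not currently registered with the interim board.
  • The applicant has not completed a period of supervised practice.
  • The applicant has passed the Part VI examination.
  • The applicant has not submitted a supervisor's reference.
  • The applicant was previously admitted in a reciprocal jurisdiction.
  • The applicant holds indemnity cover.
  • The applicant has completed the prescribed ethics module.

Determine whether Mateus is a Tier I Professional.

No

§3.2 — Tier III Professional: [the applicant has never been admitted in a reciprocal jurisdiction? no] OR [the applicant has submitted a supervisor's reference? no] → not satisfied.
§3.10 — Restricted Candidate: [the applicant has no adverse disciplinary record? yes] AND [the applicant is currently registered with the interim board? no] AND [the applicant has paid the renewal levy? yes] → not satisfied.
§3.6 — Excluded Professional: [the applicant holds a recognised first degree? no] OR [the applicant has passed the Part VI examination? yes] → satisfied.
§3.4 — Tier I Professional: [Tier III Professional (§3.2)? no] OR [Restricted Candidate (§3.10)? no] OR [not an Excluded Professional (§3.6)? no] → not satisfied.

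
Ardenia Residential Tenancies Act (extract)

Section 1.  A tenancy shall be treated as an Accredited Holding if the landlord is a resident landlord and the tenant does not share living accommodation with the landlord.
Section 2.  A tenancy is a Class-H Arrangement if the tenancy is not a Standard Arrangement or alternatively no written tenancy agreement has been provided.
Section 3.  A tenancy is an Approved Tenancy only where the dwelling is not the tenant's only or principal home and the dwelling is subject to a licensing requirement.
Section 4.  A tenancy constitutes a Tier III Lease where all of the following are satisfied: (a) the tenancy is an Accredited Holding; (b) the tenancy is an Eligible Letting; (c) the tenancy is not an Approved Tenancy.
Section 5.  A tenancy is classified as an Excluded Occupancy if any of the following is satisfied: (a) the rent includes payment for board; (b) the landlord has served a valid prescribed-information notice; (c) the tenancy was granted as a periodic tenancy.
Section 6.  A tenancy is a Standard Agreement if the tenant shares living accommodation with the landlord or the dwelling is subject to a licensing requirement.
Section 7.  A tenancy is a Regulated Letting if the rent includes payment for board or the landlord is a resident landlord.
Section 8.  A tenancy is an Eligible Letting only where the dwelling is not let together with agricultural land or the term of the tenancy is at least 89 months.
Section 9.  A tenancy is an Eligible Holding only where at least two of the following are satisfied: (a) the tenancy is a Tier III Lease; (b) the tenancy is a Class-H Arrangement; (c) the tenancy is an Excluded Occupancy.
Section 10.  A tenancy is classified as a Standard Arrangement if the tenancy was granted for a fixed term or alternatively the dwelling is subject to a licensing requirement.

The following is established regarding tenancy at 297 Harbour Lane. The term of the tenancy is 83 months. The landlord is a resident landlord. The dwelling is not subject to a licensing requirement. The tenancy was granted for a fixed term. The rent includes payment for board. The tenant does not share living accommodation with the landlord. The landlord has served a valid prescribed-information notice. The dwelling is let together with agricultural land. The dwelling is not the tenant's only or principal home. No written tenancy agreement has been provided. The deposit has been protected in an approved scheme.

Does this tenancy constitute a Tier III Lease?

Under section 1: the landlord is a resident landlord? yes; and the tenant does not share living accommodation with the landlord? yes. So the tenancy is an Accredited Holding.
Under section 8: the dwelling is not let together with agricultural land? no; or term of the tenancy: 83 months ≥ 89 months? no. So the tenancy is not an Eligible Letting.
Under section 3: the dwelling is not the tenant's only or principal home? yes; and the dwelling is subject to a licensing requirement? no. So the tenancy is not an Approved Tenancy.
Under section 4: Accredited Holding (section 1)? yes; and Eligible Letting (section 8)? no; and not an Approved Tenancy (section 3)? yes. So the tenancy is not a Tier III Lease.

No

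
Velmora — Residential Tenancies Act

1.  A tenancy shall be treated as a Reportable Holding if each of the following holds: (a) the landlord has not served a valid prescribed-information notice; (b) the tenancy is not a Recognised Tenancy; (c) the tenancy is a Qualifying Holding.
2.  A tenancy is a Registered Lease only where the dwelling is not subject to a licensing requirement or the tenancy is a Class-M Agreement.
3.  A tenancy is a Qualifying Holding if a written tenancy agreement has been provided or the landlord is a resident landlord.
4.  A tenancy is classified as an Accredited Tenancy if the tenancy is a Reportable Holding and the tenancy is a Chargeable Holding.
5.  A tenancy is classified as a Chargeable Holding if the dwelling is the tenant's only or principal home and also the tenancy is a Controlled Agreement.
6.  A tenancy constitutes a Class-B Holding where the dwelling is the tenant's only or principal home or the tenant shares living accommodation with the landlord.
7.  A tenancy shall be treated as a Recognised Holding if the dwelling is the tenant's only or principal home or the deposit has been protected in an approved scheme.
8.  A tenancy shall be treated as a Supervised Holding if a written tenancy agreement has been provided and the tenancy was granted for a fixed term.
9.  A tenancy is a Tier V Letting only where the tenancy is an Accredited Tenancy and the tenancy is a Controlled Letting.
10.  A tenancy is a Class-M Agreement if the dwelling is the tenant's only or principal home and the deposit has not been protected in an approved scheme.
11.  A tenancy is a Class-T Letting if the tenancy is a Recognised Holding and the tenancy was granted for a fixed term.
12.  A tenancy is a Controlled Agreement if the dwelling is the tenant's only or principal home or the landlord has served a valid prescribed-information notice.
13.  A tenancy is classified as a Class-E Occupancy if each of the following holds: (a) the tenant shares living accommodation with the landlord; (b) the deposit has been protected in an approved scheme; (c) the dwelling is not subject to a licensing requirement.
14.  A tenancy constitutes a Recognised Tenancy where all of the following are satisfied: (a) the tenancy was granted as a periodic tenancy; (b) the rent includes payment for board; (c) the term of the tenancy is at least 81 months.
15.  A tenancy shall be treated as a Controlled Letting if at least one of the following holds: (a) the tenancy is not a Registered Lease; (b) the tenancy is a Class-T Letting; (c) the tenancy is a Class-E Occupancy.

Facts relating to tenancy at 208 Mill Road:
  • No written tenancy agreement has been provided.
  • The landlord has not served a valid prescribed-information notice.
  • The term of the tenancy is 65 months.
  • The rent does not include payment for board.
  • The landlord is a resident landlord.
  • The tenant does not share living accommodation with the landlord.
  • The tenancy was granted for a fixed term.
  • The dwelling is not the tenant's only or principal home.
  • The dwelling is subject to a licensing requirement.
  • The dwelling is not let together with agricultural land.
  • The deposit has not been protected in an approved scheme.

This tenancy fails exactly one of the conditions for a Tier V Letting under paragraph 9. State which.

Accredited Tenancy

paragraph 14 — Recognised Tenancy: [the tenancy was granted as a periodic tenancy? no] AND [the rent includes payment for board? no] AND [term of the tenancy: 65 months ≥ 81 months? no] → not satisfied.
paragraph 3 — Qualifying Holding: [a written tenancy agreement has been provided? no] OR [the landlord is a resident landlord? yes] → satisfied.
paragraph 1 — Reportable Holding: [the landlord has not served a valid prescribed-information notice? yes] AND [not a Recognised Tenancy (paragraph 14)? yes] AND [Qualifying Holding (paragraph 3)? yes] → satisfied.
paragraph 12 — Controlled Agreement: [the dwelling is the tenant's only or principal home? no] OR [the landlord has served a valid prescribed-information notice? no] → not satisfied.
paragraph 5 — Chargeable Holding: [the dwelling is the tenant's only or principal home? no] AND [Controlled Agreement (paragraph 12)? no] → not satisfied.
paragraph 4 — Accredited Tenancy: [Reportable Holding (paragraph 1)? yes] AND [Chargeable Holding (paragraph 5)? no] → not satisfied.
paragraph 10 — Class-M Agreement: [the dwelling is the tenant's only or principal home? no] AND [the deposit has not been protected in an approved scheme? yes] → not satisfied.
paragraph 2 — Registered Lease: [the dwelling is not subject to a licensing requirement? no] OR [Class-M Agreement (paragraph 10)? no] → not satisfied.
paragraph 7 — Recognised Holding: [the dwelling is the tenant's only or principal home? no] OR [the deposit has been protected in an approved scheme? no] → not satisfied.
paragraph 11 — Class-T Letting: [Recognised Holding (paragraph 7)? no] AND [the tenancy was granted for a fixed term? yes] → not satisfied.
paragraph 13 — Class-E Occupancy: [the tenant shares living accommodation with the landlord? no] AND [the deposit has been protected in an approved scheme? no] AND [the dwelling is not subject to a licensing requirement? no] → not satisfied.
paragraph 15 — Controlled Letting: [not a Registered Lease (paragraph 2)? yes] OR [Class-T Letting (paragraph 11)? no] OR [Class-E Occupancy (paragraph 13)? no] → satisfied.
paragraph 9 — Tier V Letting: [Accredited Tenancy (paragraph 4)? no] AND [Controlled Letting (paragraph 15)? yes] → not satisfied.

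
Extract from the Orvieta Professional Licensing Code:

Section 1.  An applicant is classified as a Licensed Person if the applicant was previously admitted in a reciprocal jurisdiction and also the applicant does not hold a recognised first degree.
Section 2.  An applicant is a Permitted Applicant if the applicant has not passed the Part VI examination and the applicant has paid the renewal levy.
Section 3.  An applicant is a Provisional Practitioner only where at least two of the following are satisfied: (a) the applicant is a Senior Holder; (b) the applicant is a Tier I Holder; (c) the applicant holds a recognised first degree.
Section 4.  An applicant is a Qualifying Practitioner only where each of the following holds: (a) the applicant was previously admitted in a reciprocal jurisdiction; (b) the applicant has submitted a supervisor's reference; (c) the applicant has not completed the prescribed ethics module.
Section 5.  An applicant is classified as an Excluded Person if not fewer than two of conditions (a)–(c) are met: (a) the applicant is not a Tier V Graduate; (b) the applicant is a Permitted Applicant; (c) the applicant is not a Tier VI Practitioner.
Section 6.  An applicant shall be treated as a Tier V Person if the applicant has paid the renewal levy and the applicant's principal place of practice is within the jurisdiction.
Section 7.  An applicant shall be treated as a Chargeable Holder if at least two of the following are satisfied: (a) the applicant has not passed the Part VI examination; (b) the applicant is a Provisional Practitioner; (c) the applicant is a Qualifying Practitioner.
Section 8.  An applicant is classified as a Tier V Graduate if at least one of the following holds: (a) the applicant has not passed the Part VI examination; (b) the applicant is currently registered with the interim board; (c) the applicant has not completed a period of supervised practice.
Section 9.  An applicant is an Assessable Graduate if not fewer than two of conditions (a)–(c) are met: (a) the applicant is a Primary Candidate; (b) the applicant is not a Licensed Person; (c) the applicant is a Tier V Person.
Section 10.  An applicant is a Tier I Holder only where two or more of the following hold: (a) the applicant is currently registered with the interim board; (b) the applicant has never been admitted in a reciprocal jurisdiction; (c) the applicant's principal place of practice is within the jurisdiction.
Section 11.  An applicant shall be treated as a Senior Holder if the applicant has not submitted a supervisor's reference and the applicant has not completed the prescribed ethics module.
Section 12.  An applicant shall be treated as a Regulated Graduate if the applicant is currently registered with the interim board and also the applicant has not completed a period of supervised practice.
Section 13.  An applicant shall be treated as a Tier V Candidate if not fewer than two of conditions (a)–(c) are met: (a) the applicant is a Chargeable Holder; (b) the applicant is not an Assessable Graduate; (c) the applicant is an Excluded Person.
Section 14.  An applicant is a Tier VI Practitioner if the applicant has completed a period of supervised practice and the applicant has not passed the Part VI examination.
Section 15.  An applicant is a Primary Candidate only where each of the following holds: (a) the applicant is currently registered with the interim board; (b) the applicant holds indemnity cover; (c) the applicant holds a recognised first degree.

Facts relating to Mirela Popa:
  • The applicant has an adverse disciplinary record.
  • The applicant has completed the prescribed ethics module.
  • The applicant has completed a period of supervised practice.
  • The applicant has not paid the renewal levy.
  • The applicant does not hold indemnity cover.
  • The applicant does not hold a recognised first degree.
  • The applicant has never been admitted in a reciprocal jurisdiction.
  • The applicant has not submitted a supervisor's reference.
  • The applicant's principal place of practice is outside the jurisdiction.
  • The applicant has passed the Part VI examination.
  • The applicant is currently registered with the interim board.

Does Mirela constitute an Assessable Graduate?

section 15 — Primary Candidate: [the applicant is currently registered with the interim board? yes] AND [the applicant holds indemnity cover? no] AND [the applicant holds a recognised first degree? no] → not satisfied.
section 1 — Licensed Person: [the applicant was previously admitted in a reciprocal jurisdiction? no] AND [the applicant does not hold a recognised first degree? yes] → not satisfied.
section 6 — Tier V Person: [the applicant has paid the renewal levy? no] AND [the applicant's principal place of practice is within the jurisdiction? no] → not satisfied.
section 9 — Assessable Graduate: Primary Candidate (section 15)? no; not a Licensed Person (section 1)? yes; Tier V Person (section 6)? no — 1 of 3 hold (need ≥2) → not satisfied.

No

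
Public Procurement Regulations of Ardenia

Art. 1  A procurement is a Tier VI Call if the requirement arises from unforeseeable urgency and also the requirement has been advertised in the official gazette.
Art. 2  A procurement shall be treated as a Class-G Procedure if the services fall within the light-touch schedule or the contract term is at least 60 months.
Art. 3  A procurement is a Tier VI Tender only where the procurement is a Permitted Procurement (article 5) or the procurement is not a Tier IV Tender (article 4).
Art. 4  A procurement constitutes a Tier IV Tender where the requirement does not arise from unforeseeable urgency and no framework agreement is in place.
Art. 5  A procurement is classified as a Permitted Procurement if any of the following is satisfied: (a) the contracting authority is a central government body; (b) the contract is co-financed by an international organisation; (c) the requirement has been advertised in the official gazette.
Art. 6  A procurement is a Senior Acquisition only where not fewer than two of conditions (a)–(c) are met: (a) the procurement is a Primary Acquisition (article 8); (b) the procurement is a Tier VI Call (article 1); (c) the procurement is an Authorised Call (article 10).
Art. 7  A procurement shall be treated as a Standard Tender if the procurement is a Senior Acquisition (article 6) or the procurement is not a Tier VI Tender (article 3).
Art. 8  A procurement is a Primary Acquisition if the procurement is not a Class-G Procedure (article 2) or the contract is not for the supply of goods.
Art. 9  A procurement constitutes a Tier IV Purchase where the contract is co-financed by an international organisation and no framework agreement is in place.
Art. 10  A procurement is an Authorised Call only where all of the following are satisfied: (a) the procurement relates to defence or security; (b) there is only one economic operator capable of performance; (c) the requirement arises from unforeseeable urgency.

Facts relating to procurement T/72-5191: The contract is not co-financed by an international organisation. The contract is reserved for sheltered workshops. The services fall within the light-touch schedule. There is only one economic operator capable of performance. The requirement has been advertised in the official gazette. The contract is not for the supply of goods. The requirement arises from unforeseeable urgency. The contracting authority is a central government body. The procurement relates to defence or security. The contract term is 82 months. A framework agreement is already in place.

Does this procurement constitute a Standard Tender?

Yes

article 2 — Class-G Procedure: [the services fall within the light-touch schedule? yes] OR [contract term: 82 months ≥ 60 months? yes] → satisfied.
article 8 — Primary Acquisition: [not a Class-G Procedure (article 2)? no] OR [the contract is not for the supply of goods? yes] → satisfied.
article 1 — Tier VI Call: [the requirement arises from unforeseeable urgency? yes] AND [the requirement has been advertised in the official gazette? yes] → satisfied.
article 10 — Authorised Call: [the procurement relates to defence or security? yes] AND [there is only one economic operator capable of performance? yes] AND [the requirement arises from unforeseeable urgency? yes] → satisfied.
article 6 — Senior Acquisition: Primary Acquisition (article 8)? yes; Tier VI Call (article 1)? yes; Authorised Call (article 10)? yes — 3 of 3 hold (need ≥2) → satisfied.
article 5 — Permitted Procurement: [the contracting authority is a central government body? yes] OR [the contract is co-financed by an international organisation? no] OR [the requirement has been advertised in the official gazette? yes] → satisfied.
article 4 — Tier IV Tender: [the requirement does not arise from unforeseeable urgency? no] AND [no framework agreement is in place? no] → not satisfied.
article 3 — Tier VI Tender: [Permitted Procurement (article 5)? yes] OR [not a Tier IV Tender (article 4)? yes] → satisfied.
article 7 — Standard Tender: [Senior Acquisition (article 6)? yes] OR [not a Tier VI Tender (article 3)? no] → satisfied.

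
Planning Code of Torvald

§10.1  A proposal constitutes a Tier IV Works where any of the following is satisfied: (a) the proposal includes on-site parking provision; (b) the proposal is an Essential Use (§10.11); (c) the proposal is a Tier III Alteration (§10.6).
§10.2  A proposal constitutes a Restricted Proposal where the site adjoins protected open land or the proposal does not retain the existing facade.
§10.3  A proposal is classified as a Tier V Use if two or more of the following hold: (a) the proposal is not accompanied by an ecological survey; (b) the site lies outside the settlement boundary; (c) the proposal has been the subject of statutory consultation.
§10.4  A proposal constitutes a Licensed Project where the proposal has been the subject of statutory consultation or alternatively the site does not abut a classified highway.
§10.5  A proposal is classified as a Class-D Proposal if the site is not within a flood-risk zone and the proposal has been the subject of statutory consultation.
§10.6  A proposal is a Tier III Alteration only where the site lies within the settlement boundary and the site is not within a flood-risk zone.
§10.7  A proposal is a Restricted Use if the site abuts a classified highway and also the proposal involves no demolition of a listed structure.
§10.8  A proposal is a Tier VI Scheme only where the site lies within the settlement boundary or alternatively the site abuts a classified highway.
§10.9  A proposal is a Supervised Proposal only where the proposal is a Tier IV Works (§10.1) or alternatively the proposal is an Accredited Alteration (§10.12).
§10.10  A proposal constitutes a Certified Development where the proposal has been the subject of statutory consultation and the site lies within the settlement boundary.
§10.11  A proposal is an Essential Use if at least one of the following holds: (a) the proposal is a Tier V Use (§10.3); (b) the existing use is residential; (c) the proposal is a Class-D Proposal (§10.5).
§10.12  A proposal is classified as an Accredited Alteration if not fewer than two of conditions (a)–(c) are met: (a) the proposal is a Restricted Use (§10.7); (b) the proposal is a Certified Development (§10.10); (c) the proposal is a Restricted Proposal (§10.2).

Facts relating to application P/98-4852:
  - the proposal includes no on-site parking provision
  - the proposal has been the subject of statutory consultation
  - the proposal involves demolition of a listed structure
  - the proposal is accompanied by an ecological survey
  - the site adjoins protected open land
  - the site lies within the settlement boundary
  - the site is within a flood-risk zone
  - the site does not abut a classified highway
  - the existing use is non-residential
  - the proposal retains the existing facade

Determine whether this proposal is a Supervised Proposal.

§10.3 — Tier V Use: the proposal is not accompanied by an ecological survey? no; the site lies outside the settlement boundary? no; the proposal has been the subject of statutory consultation? yes — 1 of 3 hold (need ≥2) → not satisfied.
§10.5 — Class-D Proposal: [the site is not within a flood-risk zone? no] AND [the proposal has been the subject of statutory consultation? yes] → not satisfied.
§10.11 — Essential Use: [Tier V Use (§10.3)? no] OR [the existing use is residential? no] OR [Class-D Proposal (§10.5)? no] → not satisfied.
§10.6 — Tier III Alteration: [the site lies within the settlement boundary? yes] AND [the site is not within a flood-risk zone? no] → not satisfied.
§10.1 — Tier IV Works: [the proposal includes on-site parking provision? no] OR [Essential Use (§10.11)? no] OR [Tier III Alteration (§10.6)? no] → not satisfied.
§10.7 — Restricted Use: [the site abuts a classified highway? no] AND [the proposal involves no demolition of a listed structure? no] → not satisfied.
§10.10 — Certified Development: [the proposal has been the subject of statutory consultation? yes] AND [the site lies within the settlement boundary? yes] → satisfied.
§10.2 — Restricted Proposal: [the site adjoins protected open land? yes] OR [the proposal does not retain the existing facade? no] → satisfied.
§10.12 — Accredited Alteration: Restricted Use (§10.7)? no; Certified Development (§10.10)? yes; Restricted Proposal (§10.2)? yes — 2 of 3 hold (need ≥2) → satisfied.
§10.9 — Supervised Proposal: [Tier IV Works (§10.1)? no] OR [Accredited Alteration (§10.12)? yes] → satisfied.

Yes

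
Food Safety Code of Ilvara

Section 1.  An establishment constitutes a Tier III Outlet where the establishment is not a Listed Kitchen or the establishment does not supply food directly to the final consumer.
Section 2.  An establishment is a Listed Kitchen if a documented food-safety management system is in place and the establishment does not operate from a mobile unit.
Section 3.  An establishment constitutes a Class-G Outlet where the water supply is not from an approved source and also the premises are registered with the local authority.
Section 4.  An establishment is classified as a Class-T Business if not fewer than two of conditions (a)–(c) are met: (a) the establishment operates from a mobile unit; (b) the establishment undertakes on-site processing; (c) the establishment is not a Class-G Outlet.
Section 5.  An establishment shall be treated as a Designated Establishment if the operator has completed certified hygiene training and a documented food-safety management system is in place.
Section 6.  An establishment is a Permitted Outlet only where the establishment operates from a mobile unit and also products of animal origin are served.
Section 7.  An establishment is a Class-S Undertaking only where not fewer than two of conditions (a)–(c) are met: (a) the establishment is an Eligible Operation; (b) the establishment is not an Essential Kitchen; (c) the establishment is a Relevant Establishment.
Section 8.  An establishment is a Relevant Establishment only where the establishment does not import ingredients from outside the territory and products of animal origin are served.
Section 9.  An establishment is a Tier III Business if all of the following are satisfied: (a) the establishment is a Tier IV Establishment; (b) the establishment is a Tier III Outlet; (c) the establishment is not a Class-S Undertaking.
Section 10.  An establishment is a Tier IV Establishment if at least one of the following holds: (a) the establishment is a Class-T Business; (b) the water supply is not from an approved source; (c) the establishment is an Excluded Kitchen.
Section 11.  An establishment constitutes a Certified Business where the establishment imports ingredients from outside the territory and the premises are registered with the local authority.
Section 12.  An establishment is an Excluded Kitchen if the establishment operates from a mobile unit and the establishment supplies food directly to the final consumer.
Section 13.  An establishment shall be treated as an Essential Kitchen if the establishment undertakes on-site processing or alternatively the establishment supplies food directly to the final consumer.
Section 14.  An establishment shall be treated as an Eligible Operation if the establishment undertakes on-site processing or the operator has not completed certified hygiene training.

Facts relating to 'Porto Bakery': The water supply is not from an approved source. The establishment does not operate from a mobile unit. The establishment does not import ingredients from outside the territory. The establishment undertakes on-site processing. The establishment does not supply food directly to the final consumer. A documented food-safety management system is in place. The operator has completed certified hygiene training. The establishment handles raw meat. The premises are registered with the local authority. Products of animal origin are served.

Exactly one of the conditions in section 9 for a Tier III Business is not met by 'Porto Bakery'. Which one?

Class-S Undertaking

Under section 3: the water supply is not from an approved source? yes; and the premises are registered with the local authority? yes. So the establishment is a Class-G Outlet.
Under section 4: the establishment operates from a mobile unit? no; the establishment undertakes on-site processing? yes; not a Class-G Outlet (section 3)? no — 1 of 3 hold (need ≥2) → not satisfied.
Under section 12: the establishment operates from a mobile unit? no; and the establishment supplies food directly to the final consumer? no. So the establishment is not an Excluded Kitchen.
Under section 10: Class-T Business (section 4)? no; or the water supply is not from an approved source? yes; or Excluded Kitchen (section 12)? no. So the establishment is a Tier IV Establishment.
Under section 2: a documented food-safety management system is in place? yes; and the establishment does not operate from a mobile unit? yes. So the establishment is a Listed Kitchen.
Under section 1: not a Listed Kitchen (section 2)? no; or the establishment does not supply food directly to the final consumer? yes. So the establishment is a Tier III Outlet.
Under section 14: the establishment undertakes on-site processing? yes; or the operator has not completed certified hygiene training? no. So the establishment is an Eligible Operation.
Under section 13: the establishment undertakes on-site processing? yes; or the establishment supplies food directly to the final consumer? no. So the establishment is an Essential Kitchen.
Under section 8: the establishment does not import ingredients from outside the territory? yes; and products of animal origin are served? yes. So the establishment is a Relevant Establishment.
Under section 7: Eligible Operation (section 14)? yes; not an Essential Kitchen (section 13)? no; Relevant Establishment (section 8)? yes — 2 of 3 hold (need ≥2) → satisfied.
Under section 9: Tier IV Establishment (section 10)? yes; and Tier III Outlet (section 1)? yes; and not a Class-S Undertaking (section 7)? no. So the establishment is not a Tier III Business.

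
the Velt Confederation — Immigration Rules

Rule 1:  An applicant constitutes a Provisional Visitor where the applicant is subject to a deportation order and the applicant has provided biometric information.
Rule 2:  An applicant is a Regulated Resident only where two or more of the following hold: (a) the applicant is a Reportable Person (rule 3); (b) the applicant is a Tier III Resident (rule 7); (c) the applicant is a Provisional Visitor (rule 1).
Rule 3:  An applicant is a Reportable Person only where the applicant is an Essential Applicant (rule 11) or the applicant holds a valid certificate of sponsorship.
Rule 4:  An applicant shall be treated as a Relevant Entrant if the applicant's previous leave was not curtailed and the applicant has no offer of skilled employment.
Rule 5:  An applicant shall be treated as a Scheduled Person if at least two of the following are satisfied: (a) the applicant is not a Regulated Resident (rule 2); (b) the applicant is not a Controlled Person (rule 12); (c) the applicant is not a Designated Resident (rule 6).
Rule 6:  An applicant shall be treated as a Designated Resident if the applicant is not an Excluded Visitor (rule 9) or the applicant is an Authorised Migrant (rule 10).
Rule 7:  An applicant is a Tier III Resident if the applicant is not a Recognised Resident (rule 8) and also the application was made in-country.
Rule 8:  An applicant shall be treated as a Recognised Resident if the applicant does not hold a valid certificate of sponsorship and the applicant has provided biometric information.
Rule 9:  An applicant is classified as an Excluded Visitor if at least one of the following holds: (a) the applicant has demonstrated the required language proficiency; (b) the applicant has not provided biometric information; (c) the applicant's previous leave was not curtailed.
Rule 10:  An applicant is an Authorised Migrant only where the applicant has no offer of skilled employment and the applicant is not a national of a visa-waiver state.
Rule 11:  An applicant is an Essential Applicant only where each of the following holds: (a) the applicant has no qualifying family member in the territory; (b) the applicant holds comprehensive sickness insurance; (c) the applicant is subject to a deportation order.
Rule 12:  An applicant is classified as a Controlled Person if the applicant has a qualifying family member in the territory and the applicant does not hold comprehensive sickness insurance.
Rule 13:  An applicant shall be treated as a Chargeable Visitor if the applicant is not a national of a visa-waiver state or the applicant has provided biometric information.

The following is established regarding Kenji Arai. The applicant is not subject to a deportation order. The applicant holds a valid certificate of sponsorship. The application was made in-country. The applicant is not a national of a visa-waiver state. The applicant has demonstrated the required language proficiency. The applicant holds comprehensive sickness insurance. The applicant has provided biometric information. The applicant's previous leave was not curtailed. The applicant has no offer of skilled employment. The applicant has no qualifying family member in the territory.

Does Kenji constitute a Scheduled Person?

No

Under rule 11: the applicant has no qualifying family member in the territory? yes; and the applicant holds comprehensive sickness insurance? yes; and the applicant is subject to a deportation order? no. So the applicant is not an Essential Applicant.
Under rule 3: Essential Applicant (rule 11)? no; or the applicant holds a valid certificate of sponsorship? yes. So the applicant is a Reportable Person.
Under rule 8: the applicant does not hold a valid certificate of sponsorship? no; and the applicant has provided biometric information? yes. So the applicant is not a Recognised Resident.
Under rule 7: not a Recognised Resident (rule 8)? yes; and the application was made in-country? yes. So the applicant is a Tier III Resident.
Under rule 1: the applicant is subject to a deportation order? no; and the applicant has provided biometric information? yes. So the applicant is not a Provisional Visitor.
Under rule 2: Reportable Person (rule 3)? yes; Tier III Resident (rule 7)? yes; Provisional Visitor (rule 1)? no — 2 of 3 hold (need ≥2) → satisfied.
Under rule 12: the applicant has a qualifying family member in the territory? no; and the applicant does not hold comprehensive sickness insurance? no. So the applicant is not a Controlled Person.
Under rule 9: the applicant has demonstrated the required language proficiency? yes; or the applicant has not provided biometric information? no; or the applicant's previous leave was not curtailed? yes. So the applicant is an Excluded Visitor.
Under rule 10: the applicant has no offer of skilled employment? yes; and the applicant is not a national of a visa-waiver state? yes. So the applicant is an Authorised Migrant.
Under rule 6: not an Excluded Visitor (rule 9)? no; or Authorised Migrant (rule 10)? yes. So the applicant is a Designated Resident.
Under rule 5: not a Regulated Resident (rule 2)? no; not a Controlled Person (rule 12)? yes; not a Designated Resident (rule 6)? no — 1 of 3 hold (need ≥2) → not satisfied.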